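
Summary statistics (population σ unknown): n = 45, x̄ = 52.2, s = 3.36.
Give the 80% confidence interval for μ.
(51.55, 52.85)

t-interval (σ unknown):
df = n - 1 = 44
t* = 1.301 for 80% confidence

Margin of error = t* · s/√n = 1.301 · 3.36/√45 = 0.65

CI: (51.55, 52.85)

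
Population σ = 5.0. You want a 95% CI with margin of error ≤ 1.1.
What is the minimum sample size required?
n ≥ 80

For margin E ≤ 1.1:
n ≥ (z* · σ / E)²
n ≥ (1.960 · 5.0 / 1.1)²
n ≥ 79.37

Minimum n = 80 (rounding up)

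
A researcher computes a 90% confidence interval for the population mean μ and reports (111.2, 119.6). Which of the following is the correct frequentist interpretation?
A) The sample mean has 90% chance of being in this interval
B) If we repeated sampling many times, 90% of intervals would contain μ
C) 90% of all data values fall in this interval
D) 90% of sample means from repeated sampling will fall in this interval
B

A) Wrong — x̄ is observed and sits in the interval by construction.
B) Correct — this is the frequentist long-run coverage interpretation.
C) Wrong — a CI is about the parameter μ, not individual data values.
D) Wrong — coverage applies to intervals containing μ, not to future x̄ values.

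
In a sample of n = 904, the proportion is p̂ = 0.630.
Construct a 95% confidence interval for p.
(0.599, 0.661)

Proportion CI:
SE = √(p̂(1-p̂)/n) = √(0.630 · 0.370 / 904) = 0.01606

z* = 1.960
Margin = z* · SE = 1.960 · 0.01606 = 0.0315

CI: 0.630 ± 0.0315 = (0.599, 0.661)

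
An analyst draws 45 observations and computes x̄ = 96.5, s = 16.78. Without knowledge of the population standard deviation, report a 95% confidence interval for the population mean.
(91.46, 101.54)

t-interval (σ unknown):
df = n - 1 = 44
t* = 2.015 for 95% confidence

Margin of error = t* · s/√n = 2.015 · 16.78/√45 = 5.04

CI: (91.46, 101.54)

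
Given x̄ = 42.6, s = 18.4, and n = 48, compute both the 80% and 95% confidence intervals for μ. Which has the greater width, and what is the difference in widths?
95% CI is wider by 3.78

df = 47
80% CI: t* = 1.300, (39.15, 46.05), width = 2 · t* · s/√n = 6.91
95% CI: t* = 2.012, (37.26, 47.94), width = 2 · t* · s/√n = 10.69

The 95% CI is wider by 10.69 - 6.91 = 3.78.
Higher confidence requires a wider interval.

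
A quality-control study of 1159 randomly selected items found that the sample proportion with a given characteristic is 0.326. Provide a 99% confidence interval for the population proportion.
(0.291, 0.361)

Proportion CI:
SE = √(p̂(1-p̂)/n) = √(0.326 · 0.674 / 1159) = 0.01377

z* = 2.576
Margin = z* · SE = 2.576 · 0.01377 = 0.0355

CI: 0.326 ± 0.0355 = (0.291, 0.361)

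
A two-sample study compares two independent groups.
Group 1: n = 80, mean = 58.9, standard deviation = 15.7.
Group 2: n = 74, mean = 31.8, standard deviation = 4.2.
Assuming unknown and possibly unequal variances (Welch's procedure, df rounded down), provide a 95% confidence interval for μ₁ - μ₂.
(23.48, 30.72)

Difference: x̄₁ - x̄₂ = 27.10
SE = √(s₁²/n₁ + s₂²/n₂) = √(15.7²/80 + 4.2²/74) = 1.8220
df = 91.11 → 91 (Welch–Satterthwaite, rounded down)
t* = 1.986

CI: 27.10 ± 1.986 · 1.8220 = 27.10 ± 3.62 = (23.48, 30.72)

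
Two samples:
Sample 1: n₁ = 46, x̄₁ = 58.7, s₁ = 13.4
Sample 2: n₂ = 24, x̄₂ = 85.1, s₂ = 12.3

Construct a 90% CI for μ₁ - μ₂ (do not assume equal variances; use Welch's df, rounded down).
(-31.75, -21.05)

Difference: x̄₁ - x̄₂ = -26.40
SE = √(s₁²/n₁ + s₂²/n₂) = √(13.4²/46 + 12.3²/24) = 3.1949
df = 50.42 → 50 (Welch–Satterthwaite, rounded down)
t* = 1.676

CI: -26.40 ± 1.676 · 3.1949 = -26.40 ± 5.35 = (-31.75, -21.05)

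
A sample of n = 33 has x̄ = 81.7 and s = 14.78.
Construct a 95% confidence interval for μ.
(76.46, 86.94)

t-interval (σ unknown):
df = n - 1 = 32
t* = 2.037 for 95% confidence

Margin of error = t* · s/√n = 2.037 · 14.78/√33 = 5.24

CI: (76.46, 86.94)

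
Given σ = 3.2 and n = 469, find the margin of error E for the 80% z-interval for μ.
Margin of error = 0.19

Margin of error = z* · σ/√n
= 1.282 · 3.2/√469
= 1.282 · 3.2/21.6564
= 0.19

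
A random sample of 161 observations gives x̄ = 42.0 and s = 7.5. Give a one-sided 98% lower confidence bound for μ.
μ ≥ 40.78

Lower bound (one-sided):
t* = 2.071 (one-sided for 98%)
Lower bound = x̄ - t* · s/√n = 42.0 - 2.071 · 7.5/√161 = 40.78

We are 98% confident that μ ≥ 40.78.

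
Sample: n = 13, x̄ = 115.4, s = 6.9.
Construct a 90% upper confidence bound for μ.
μ ≤ 117.99

Upper bound (one-sided):
t* = 1.356 (one-sided for 90%)
Upper bound = x̄ + t* · s/√n = 115.4 + 1.356 · 6.9/√13 = 117.99

We are 90% confident that μ ≤ 117.99.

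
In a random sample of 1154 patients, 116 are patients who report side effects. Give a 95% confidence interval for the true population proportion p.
(0.083, 0.118)

Proportion CI:
p̂ = 116/1154 = 0.10052
SE = √(p̂(1-p̂)/n) = √(0.10052 · 0.89948 / 1154) = 0.00885

z* = 1.960
Margin = z* · SE = 1.960 · 0.00885 = 0.0173

CI: 0.10052 ± 0.0173 = (0.083, 0.118)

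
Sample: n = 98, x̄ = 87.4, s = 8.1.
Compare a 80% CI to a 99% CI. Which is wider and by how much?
99% CI is wider by 2.19

df = 97
80% CI: t* = 1.290, (86.34, 88.46), width = 2 · t* · s/√n = 2.11
99% CI: t* = 2.627, (85.25, 89.55), width = 2 · t* · s/√n = 4.30

The 99% CI is wider by 4.30 - 2.11 = 2.19.
Higher confidence requires a wider interval.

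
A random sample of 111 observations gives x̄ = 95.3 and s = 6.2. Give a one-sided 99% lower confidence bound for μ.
μ ≥ 93.91

Lower bound (one-sided):
t* = 2.361 (one-sided for 99%)
Lower bound = x̄ - t* · s/√n = 95.3 - 2.361 · 6.2/√111 = 93.91

We are 99% confident that μ ≥ 93.91.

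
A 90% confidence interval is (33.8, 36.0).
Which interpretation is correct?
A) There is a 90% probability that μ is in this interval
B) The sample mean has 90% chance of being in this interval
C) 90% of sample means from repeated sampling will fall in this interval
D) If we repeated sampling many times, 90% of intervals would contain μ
D

A) Wrong — μ is fixed; the randomness lives in the interval, not in μ.
B) Wrong — x̄ is observed and sits in the interval by construction.
C) Wrong — coverage applies to intervals containing μ, not to future x̄ values.
D) Correct — this is the frequentist long-run coverage interpretation.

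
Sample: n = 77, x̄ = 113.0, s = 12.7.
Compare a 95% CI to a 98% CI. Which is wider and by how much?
98% CI is wider by 1.11

df = 76
95% CI: t* = 1.992, (110.12, 115.88), width = 2 · t* · s/√n = 5.77
98% CI: t* = 2.376, (109.56, 116.44), width = 2 · t* · s/√n = 6.88

The 98% CI is wider by 6.88 - 5.77 = 1.11.
Higher confidence requires a wider interval.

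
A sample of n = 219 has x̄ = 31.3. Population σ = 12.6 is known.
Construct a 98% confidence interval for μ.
(29.32, 33.28)

z-interval (σ known):
z* = 2.326 for 98% confidence

Margin of error = z* · σ/√n = 2.326 · 12.6/√219 = 1.98

CI: (31.3 - 1.98, 31.3 + 1.98) = (29.32, 33.28)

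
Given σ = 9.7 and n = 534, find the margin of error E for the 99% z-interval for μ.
Margin of error = 1.08

Margin of error = z* · σ/√n
= 2.576 · 9.7/√534
= 2.576 · 9.7/23.1084
= 1.08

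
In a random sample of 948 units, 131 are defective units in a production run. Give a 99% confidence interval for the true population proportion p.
(0.109, 0.167)

Proportion CI:
p̂ = 131/948 = 0.13819
SE = √(p̂(1-p̂)/n) = √(0.13819 · 0.86181 / 948) = 0.01121

z* = 2.576
Margin = z* · SE = 2.576 · 0.01121 = 0.0289

CI: 0.13819 ± 0.0289 = (0.109, 0.167)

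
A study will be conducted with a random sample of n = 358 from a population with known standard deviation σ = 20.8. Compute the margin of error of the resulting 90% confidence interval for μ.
Margin of error = 1.81

Margin of error = z* · σ/√n
= 1.645 · 20.8/√358
= 1.645 · 20.8/18.9209
= 1.81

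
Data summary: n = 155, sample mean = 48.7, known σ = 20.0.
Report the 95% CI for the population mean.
(45.55, 51.85)

z-interval (σ known):
z* = 1.960 for 95% confidence

Margin of error = z* · σ/√n = 1.960 · 20.0/√155 = 3.15

CI: (48.7 - 3.15, 48.7 + 3.15) = (45.55, 51.85)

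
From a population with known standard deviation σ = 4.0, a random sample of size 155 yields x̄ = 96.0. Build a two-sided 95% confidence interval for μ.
(95.37, 96.63)

z-interval (σ known):
z* = 1.960 for 95% confidence

Margin of error = z* · σ/√n = 1.960 · 4.0/√155 = 0.63

CI: (96.0 - 0.63, 96.0 + 0.63) = (95.37, 96.63)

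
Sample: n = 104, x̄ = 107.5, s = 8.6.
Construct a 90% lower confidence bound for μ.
μ ≥ 106.41

Lower bound (one-sided):
t* = 1.290 (one-sided for 90%)
Lower bound = x̄ - t* · s/√n = 107.5 - 1.290 · 8.6/√104 = 106.41

We are 90% confident that μ ≥ 106.41.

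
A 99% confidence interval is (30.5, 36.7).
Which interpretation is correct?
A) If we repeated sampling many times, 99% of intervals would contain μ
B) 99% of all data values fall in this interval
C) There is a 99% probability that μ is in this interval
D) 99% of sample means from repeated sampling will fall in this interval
A

A) Correct — this is the frequentist long-run coverage interpretation.
B) Wrong — a CI is about the parameter μ, not individual data values.
C) Wrong — μ is fixed; the randomness lives in the interval, not in μ.
D) Wrong — coverage applies to intervals containing μ, not to future x̄ values.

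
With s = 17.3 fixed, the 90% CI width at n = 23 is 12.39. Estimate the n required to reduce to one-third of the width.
n ≈ 207

CI width ∝ 1/√n
To reduce width by factor 3, need √n to grow by 3 → need 3² = 9 times as many samples.

Current: n = 23, width = 12.39
New: n = 207, width ≈ 3.97

Width reduced by factor of 12.39/3.97 = 3.12.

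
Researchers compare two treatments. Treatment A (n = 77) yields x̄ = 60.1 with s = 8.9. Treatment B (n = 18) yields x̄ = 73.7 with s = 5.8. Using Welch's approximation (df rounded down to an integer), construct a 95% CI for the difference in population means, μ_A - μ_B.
(-17.05, -10.15)

Difference: x̄₁ - x̄₂ = -13.60
SE = √(s₁²/n₁ + s₂²/n₂) = √(8.9²/77 + 5.8²/18) = 1.7022
df = 38.27 → 38 (Welch–Satterthwaite, rounded down)
t* = 2.024

CI: -13.60 ± 2.024 · 1.7022 = -13.60 ± 3.45 = (-17.05, -10.15)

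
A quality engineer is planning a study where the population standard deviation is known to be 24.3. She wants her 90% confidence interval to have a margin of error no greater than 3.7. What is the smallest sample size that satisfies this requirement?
n ≥ 117

For margin E ≤ 3.7:
n ≥ (z* · σ / E)²
n ≥ (1.645 · 24.3 / 3.7)²
n ≥ 116.72

Minimum n = 117 (rounding up)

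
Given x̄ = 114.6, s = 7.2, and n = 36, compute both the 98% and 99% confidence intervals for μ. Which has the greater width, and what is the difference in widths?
99% CI is wider by 0.69

df = 35
98% CI: t* = 2.438, (111.67, 117.53), width = 2 · t* · s/√n = 5.85
99% CI: t* = 2.724, (111.33, 117.87), width = 2 · t* · s/√n = 6.54

The 99% CI is wider by 6.54 - 5.85 = 0.69.
Higher confidence requires a wider interval.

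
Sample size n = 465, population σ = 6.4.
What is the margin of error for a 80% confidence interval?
Margin of error = 0.38

Margin of error = z* · σ/√n
= 1.282 · 6.4/√465
= 1.282 · 6.4/21.5639
= 0.38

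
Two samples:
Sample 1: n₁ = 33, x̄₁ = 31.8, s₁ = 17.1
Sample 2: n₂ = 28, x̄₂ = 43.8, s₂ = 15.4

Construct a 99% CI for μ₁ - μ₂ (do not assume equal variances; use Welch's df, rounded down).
(-23.09, -0.91)

Difference: x̄₁ - x̄₂ = -12.00
SE = √(s₁²/n₁ + s₂²/n₂) = √(17.1²/33 + 15.4²/28) = 4.1630
df = 58.77 → 58 (Welch–Satterthwaite, rounded down)
t* = 2.663

CI: -12.00 ± 2.663 · 4.1630 = -12.00 ± 11.09 = (-23.09, -0.91)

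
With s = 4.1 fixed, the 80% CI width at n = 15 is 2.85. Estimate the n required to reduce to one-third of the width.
n ≈ 135

CI width ∝ 1/√n
To reduce width by factor 3, need √n to grow by 3 → need 3² = 9 times as many samples.

Current: n = 15, width = 2.85
New: n = 135, width ≈ 0.91

Width reduced by factor of 2.85/0.91 = 3.13.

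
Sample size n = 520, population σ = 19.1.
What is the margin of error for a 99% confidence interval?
Margin of error = 2.16

Margin of error = z* · σ/√n
= 2.576 · 19.1/√520
= 2.576 · 19.1/22.8035
= 2.16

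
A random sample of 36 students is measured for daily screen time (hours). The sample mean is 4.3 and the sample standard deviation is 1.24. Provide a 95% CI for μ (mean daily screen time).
(3.88, 4.72)

t-interval (σ unknown):
df = n - 1 = 35
t* = 2.030 for 95% confidence

Margin of error = t* · s/√n = 2.030 · 1.24/√36 = 0.42

CI: (3.88, 4.72)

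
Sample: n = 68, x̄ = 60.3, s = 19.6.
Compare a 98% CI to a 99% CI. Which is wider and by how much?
99% CI is wider by 1.27

df = 67
98% CI: t* = 2.383, (54.64, 65.96), width = 2 · t* · s/√n = 11.33
99% CI: t* = 2.651, (54.00, 66.60), width = 2 · t* · s/√n = 12.60

The 99% CI is wider by 12.60 - 11.33 = 1.27.
Higher confidence requires a wider interval.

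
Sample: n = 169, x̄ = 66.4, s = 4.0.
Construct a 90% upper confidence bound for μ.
μ ≤ 66.80

Upper bound (one-sided):
t* = 1.287 (one-sided for 90%)
Upper bound = x̄ + t* · s/√n = 66.4 + 1.287 · 4.0/√169 = 66.80

We are 90% confident that μ ≤ 66.80.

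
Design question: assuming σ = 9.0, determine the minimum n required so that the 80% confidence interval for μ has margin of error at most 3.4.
n ≥ 12

For margin E ≤ 3.4:
n ≥ (z* · σ / E)²
n ≥ (1.282 · 9.0 / 3.4)²
n ≥ 11.52

Minimum n = 12 (rounding up)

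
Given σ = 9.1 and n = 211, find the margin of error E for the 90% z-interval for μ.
Margin of error = 1.03

Margin of error = z* · σ/√n
= 1.645 · 9.1/√211
= 1.645 · 9.1/14.5258
= 1.03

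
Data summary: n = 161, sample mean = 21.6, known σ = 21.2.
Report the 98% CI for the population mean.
(17.71, 25.49)

z-interval (σ known):
z* = 2.326 for 98% confidence

Margin of error = z* · σ/√n = 2.326 · 21.2/√161 = 3.89

CI: (21.6 - 3.89, 21.6 + 3.89) = (17.71, 25.49)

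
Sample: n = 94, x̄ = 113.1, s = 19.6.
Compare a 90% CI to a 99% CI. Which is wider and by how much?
99% CI is wider by 3.91

df = 93
90% CI: t* = 1.661, (109.74, 116.46), width = 2 · t* · s/√n = 6.72
99% CI: t* = 2.630, (107.78, 118.42), width = 2 · t* · s/√n = 10.63

The 99% CI is wider by 10.63 - 6.72 = 3.91.
Higher confidence requires a wider interval.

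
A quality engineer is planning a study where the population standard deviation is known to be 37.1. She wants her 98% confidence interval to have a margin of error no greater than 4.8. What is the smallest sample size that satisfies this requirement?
n ≥ 324

For margin E ≤ 4.8:
n ≥ (z* · σ / E)²
n ≥ (2.326 · 37.1 / 4.8)²
n ≥ 323.21

Minimum n = 324 (rounding up)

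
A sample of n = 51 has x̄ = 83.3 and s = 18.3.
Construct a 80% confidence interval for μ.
(79.97, 86.63)

t-interval (σ unknown):
df = n - 1 = 50
t* = 1.299 for 80% confidence

Margin of error = t* · s/√n = 1.299 · 18.3/√51 = 3.33

CI: (79.97, 86.63)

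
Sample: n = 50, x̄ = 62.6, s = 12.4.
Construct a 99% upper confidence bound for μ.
μ ≤ 66.82

Upper bound (one-sided):
t* = 2.405 (one-sided for 99%)
Upper bound = x̄ + t* · s/√n = 62.6 + 2.405 · 12.4/√50 = 66.82

We are 99% confident that μ ≤ 66.82.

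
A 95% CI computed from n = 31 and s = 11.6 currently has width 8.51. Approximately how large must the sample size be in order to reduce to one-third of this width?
n ≈ 279

CI width ∝ 1/√n
To reduce width by factor 3, need √n to grow by 3 → need 3² = 9 times as many samples.

Current: n = 31, width = 8.51
New: n = 279, width ≈ 2.73

Width reduced by factor of 8.51/2.73 = 3.12.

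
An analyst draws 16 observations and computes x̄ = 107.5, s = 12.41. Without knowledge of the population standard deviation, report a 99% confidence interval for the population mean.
(98.36, 116.64)

t-interval (σ unknown):
df = n - 1 = 15
t* = 2.947 for 99% confidence

Margin of error = t* · s/√n = 2.947 · 12.41/√16 = 9.14

CI: (98.36, 116.64)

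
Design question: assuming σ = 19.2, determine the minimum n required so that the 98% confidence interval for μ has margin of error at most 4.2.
n ≥ 114

For margin E ≤ 4.2:
n ≥ (z* · σ / E)²
n ≥ (2.326 · 19.2 / 4.2)²
n ≥ 113.06

Minimum n = 114 (rounding up)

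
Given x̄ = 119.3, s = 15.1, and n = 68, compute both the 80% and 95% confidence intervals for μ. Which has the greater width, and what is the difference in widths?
95% CI is wider by 2.57

df = 67
80% CI: t* = 1.294, (116.93, 121.67), width = 2 · t* · s/√n = 4.74
95% CI: t* = 1.996, (115.65, 122.95), width = 2 · t* · s/√n = 7.31

The 95% CI is wider by 7.31 - 4.74 = 2.57.
Higher confidence requires a wider interval.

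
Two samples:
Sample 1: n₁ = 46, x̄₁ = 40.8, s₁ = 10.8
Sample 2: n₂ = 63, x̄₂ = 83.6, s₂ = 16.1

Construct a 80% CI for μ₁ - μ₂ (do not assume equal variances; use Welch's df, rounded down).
(-46.13, -39.47)

Difference: x̄₁ - x̄₂ = -42.80
SE = √(s₁²/n₁ + s₂²/n₂) = √(10.8²/46 + 16.1²/63) = 2.5788
df = 106.33 → 106 (Welch–Satterthwaite, rounded down)
t* = 1.290

CI: -42.80 ± 1.290 · 2.5788 = -42.80 ± 3.33 = (-46.13, -39.47)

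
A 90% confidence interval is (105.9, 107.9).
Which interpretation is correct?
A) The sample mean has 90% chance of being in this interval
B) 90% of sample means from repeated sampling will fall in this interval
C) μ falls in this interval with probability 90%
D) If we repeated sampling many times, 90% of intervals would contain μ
D

A) Wrong — x̄ is observed and sits in the interval by construction.
B) Wrong — coverage applies to intervals containing μ, not to future x̄ values.
C) Wrong — μ is fixed; the randomness lives in the interval, not in μ.
D) Correct — this is the frequentist long-run coverage interpretation.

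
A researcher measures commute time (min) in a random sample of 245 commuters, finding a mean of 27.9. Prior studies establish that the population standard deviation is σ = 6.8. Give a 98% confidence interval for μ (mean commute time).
(26.89, 28.91)

z-interval (σ known):
z* = 2.326 for 98% confidence

Margin of error = z* · σ/√n = 2.326 · 6.8/√245 = 1.01

CI: (27.9 - 1.01, 27.9 + 1.01) = (26.89, 28.91)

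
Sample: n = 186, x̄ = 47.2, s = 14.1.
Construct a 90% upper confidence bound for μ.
μ ≤ 48.53

Upper bound (one-sided):
t* = 1.286 (one-sided for 90%)
Upper bound = x̄ + t* · s/√n = 47.2 + 1.286 · 14.1/√186 = 48.53

We are 90% confident that μ ≤ 48.53.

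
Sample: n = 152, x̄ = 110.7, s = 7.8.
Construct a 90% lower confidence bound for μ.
μ ≥ 109.89

Lower bound (one-sided):
t* = 1.287 (one-sided for 90%)
Lower bound = x̄ - t* · s/√n = 110.7 - 1.287 · 7.8/√152 = 109.89

We are 90% confident that μ ≥ 109.89.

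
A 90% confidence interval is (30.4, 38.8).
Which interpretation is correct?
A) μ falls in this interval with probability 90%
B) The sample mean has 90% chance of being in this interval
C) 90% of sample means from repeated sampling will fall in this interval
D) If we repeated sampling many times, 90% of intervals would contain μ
D

A) Wrong — μ is fixed; the randomness lives in the interval, not in μ.
B) Wrong — x̄ is observed and sits in the interval by construction.
C) Wrong — coverage applies to intervals containing μ, not to future x̄ values.
D) Correct — this is the frequentist long-run coverage interpretation.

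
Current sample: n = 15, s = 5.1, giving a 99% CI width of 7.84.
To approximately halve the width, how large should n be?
n ≈ 60

CI width ∝ 1/√n
To reduce width by factor 2, need √n to grow by 2 → need 2² = 4 times as many samples.

Current: n = 15, width = 7.84
New: n = 60, width ≈ 3.51

Width reduced by factor of 7.84/3.51 = 2.23.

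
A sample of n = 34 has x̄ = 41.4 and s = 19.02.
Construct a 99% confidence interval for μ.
(32.49, 50.31)

t-interval (σ unknown):
df = n - 1 = 33
t* = 2.733 for 99% confidence

Margin of error = t* · s/√n = 2.733 · 19.02/√34 = 8.91

CI: (32.49, 50.31)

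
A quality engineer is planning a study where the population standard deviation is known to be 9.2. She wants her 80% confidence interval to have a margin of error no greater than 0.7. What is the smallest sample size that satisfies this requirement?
n ≥ 284

For margin E ≤ 0.7:
n ≥ (z* · σ / E)²
n ≥ (1.282 · 9.2 / 0.7)²
n ≥ 283.89

Minimum n = 284 (rounding up)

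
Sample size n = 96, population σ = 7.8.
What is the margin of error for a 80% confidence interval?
Margin of error = 1.02

Margin of error = z* · σ/√n
= 1.282 · 7.8/√96
= 1.282 · 7.8/9.7980
= 1.02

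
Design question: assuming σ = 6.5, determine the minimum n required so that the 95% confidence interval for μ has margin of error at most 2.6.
n ≥ 25

For margin E ≤ 2.6:
n ≥ (z* · σ / E)²
n ≥ (1.960 · 6.5 / 2.6)²
n ≥ 24.01

Minimum n = 25 (rounding up)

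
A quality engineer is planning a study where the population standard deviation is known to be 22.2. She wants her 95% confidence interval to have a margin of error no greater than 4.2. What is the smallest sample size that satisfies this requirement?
n ≥ 108

For margin E ≤ 4.2:
n ≥ (z* · σ / E)²
n ≥ (1.960 · 22.2 / 4.2)²
n ≥ 107.33

Minimum n = 108 (rounding up)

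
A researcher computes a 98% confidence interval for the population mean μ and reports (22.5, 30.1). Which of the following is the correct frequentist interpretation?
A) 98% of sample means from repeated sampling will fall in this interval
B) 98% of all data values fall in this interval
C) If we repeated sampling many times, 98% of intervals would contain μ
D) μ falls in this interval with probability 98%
C

A) Wrong — coverage applies to intervals containing μ, not to future x̄ values.
B) Wrong — a CI is about the parameter μ, not individual data values.
C) Correct — this is the frequentist long-run coverage interpretation.
D) Wrong — μ is fixed; the randomness lives in the interval, not in μ.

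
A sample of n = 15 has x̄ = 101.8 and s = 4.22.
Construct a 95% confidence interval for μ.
(99.46, 104.14)

t-interval (σ unknown):
df = n - 1 = 14
t* = 2.145 for 95% confidence

Margin of error = t* · s/√n = 2.145 · 4.22/√15 = 2.34

CI: (99.46, 104.14)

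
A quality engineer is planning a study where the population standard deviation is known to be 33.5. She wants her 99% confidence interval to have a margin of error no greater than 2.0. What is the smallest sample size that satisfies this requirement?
n ≥ 1862

For margin E ≤ 2.0:
n ≥ (z* · σ / E)²
n ≥ (2.576 · 33.5 / 2.0)²
n ≥ 1861.75

Minimum n = 1862 (rounding up)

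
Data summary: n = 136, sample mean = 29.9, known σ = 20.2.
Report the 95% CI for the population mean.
(26.51, 33.29)

z-interval (σ known):
z* = 1.960 for 95% confidence

Margin of error = z* · σ/√n = 1.960 · 20.2/√136 = 3.39

CI: (29.9 - 3.39, 29.9 + 3.39) = (26.51, 33.29)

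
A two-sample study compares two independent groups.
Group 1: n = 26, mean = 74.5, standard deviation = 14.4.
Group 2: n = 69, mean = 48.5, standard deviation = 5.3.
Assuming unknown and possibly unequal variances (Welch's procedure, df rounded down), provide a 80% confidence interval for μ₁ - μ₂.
(22.20, 29.80)

Difference: x̄₁ - x̄₂ = 26.00
SE = √(s₁²/n₁ + s₂²/n₂) = √(14.4²/26 + 5.3²/69) = 2.8953
df = 27.59 → 27 (Welch–Satterthwaite, rounded down)
t* = 1.314

CI: 26.00 ± 1.314 · 2.8953 = 26.00 ± 3.80 = (22.20, 29.80)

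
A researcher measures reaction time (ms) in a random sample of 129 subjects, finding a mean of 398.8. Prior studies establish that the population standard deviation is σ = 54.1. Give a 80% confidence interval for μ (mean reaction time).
(392.69, 404.91)

z-interval (σ known):
z* = 1.282 for 80% confidence

Margin of error = z* · σ/√n = 1.282 · 54.1/√129 = 6.11

CI: (398.8 - 6.11, 398.8 + 6.11) = (392.69, 404.91)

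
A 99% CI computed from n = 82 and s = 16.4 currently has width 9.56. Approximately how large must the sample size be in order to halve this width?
n ≈ 328

CI width ∝ 1/√n
To reduce width by factor 2, need √n to grow by 2 → need 2² = 4 times as many samples.

Current: n = 82, width = 9.56
New: n = 328, width ≈ 4.69

Width reduced by factor of 9.56/4.69 = 2.04.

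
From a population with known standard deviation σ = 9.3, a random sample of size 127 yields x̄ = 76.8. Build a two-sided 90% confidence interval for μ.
(75.44, 78.16)

z-interval (σ known):
z* = 1.645 for 90% confidence

Margin of error = z* · σ/√n = 1.645 · 9.3/√127 = 1.36

CI: (76.8 - 1.36, 76.8 + 1.36) = (75.44, 78.16)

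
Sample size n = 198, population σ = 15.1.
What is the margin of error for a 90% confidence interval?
Margin of error = 1.77

Margin of error = z* · σ/√n
= 1.645 · 15.1/√198
= 1.645 · 15.1/14.0712
= 1.77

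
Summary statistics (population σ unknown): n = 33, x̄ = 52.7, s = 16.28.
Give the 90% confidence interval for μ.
(47.90, 57.50)

t-interval (σ unknown):
df = n - 1 = 32
t* = 1.694 for 90% confidence

Margin of error = t* · s/√n = 1.694 · 16.28/√33 = 4.80

CI: (47.90, 57.50)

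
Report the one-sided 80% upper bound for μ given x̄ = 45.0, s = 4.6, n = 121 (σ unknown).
μ ≤ 45.35

Upper bound (one-sided):
t* = 0.845 (one-sided for 80%)
Upper bound = x̄ + t* · s/√n = 45.0 + 0.845 · 4.6/√121 = 45.35

We are 80% confident that μ ≤ 45.35.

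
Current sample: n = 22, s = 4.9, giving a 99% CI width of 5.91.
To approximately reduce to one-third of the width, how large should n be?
n ≈ 198

CI width ∝ 1/√n
To reduce width by factor 3, need √n to grow by 3 → need 3² = 9 times as many samples.

Current: n = 22, width = 5.91
New: n = 198, width ≈ 1.81

Width reduced by factor of 5.91/1.81 = 3.27.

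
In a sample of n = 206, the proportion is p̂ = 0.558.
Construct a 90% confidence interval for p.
(0.501, 0.615)

Proportion CI:
SE = √(p̂(1-p̂)/n) = √(0.558 · 0.442 / 206) = 0.03460

z* = 1.645
Margin = z* · SE = 1.645 · 0.03460 = 0.0569

CI: 0.558 ± 0.0569 = (0.501, 0.615)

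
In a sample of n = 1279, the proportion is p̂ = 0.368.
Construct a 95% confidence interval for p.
(0.342, 0.394)

Proportion CI:
SE = √(p̂(1-p̂)/n) = √(0.368 · 0.632 / 1279) = 0.01348

z* = 1.960
Margin = z* · SE = 1.960 · 0.01348 = 0.0264

CI: 0.368 ± 0.0264 = (0.342, 0.394)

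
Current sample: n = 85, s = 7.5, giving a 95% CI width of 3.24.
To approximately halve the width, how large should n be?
n ≈ 340

CI width ∝ 1/√n
To reduce width by factor 2, need √n to grow by 2 → need 2² = 4 times as many samples.

Current: n = 85, width = 3.24
New: n = 340, width ≈ 1.60

Width reduced by factor of 3.24/1.60 = 2.02.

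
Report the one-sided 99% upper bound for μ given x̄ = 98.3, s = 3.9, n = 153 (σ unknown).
μ ≤ 99.04

Upper bound (one-sided):
t* = 2.351 (one-sided for 99%)
Upper bound = x̄ + t* · s/√n = 98.3 + 2.351 · 3.9/√153 = 99.04

We are 99% confident that μ ≤ 99.04.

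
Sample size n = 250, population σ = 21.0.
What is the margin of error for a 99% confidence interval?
Margin of error = 3.42

Margin of error = z* · σ/√n
= 2.576 · 21.0/√250
= 2.576 · 21.0/15.8114
= 3.42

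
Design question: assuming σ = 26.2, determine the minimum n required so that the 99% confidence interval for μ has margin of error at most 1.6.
n ≥ 1780

For margin E ≤ 1.6:
n ≥ (z* · σ / E)²
n ≥ (2.576 · 26.2 / 1.6)²
n ≥ 1779.32

Minimum n = 1780 (rounding up)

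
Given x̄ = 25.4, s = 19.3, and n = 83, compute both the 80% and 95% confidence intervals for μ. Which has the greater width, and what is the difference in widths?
95% CI is wider by 2.96

df = 82
80% CI: t* = 1.292, (22.66, 28.14), width = 2 · t* · s/√n = 5.47
95% CI: t* = 1.989, (21.19, 29.61), width = 2 · t* · s/√n = 8.43

The 95% CI is wider by 8.43 - 5.47 = 2.96.
Higher confidence requires a wider interval.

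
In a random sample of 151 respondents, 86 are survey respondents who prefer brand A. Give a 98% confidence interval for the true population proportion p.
(0.476, 0.663)

Proportion CI:
p̂ = 86/151 = 0.56954
SE = √(p̂(1-p̂)/n) = √(0.56954 · 0.43046 / 151) = 0.04029

z* = 2.326
Margin = z* · SE = 2.326 · 0.04029 = 0.0937

CI: 0.56954 ± 0.0937 = (0.476, 0.663)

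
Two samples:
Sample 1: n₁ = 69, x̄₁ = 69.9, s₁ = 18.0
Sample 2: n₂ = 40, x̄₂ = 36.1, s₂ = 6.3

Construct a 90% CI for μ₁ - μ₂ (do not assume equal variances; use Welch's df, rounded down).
(29.84, 37.76)

Difference: x̄₁ - x̄₂ = 33.80
SE = √(s₁²/n₁ + s₂²/n₂) = √(18.0²/69 + 6.3²/40) = 2.3849
df = 92.57 → 92 (Welch–Satterthwaite, rounded down)
t* = 1.662

CI: 33.80 ± 1.662 · 2.3849 = 33.80 ± 3.96 = (29.84, 37.76)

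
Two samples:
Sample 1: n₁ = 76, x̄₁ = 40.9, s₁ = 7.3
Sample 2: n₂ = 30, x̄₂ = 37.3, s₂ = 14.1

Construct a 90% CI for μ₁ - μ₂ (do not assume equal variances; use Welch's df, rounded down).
(-0.97, 8.17)

Difference: x̄₁ - x̄₂ = 3.60
SE = √(s₁²/n₁ + s₂²/n₂) = √(7.3²/76 + 14.1²/30) = 2.7071
df = 35.31 → 35 (Welch–Satterthwaite, rounded down)
t* = 1.690

CI: 3.60 ± 1.690 · 2.7071 = 3.60 ± 4.57 = (-0.97, 8.17)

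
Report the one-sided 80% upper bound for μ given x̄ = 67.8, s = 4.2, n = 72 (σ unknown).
μ ≤ 68.22

Upper bound (one-sided):
t* = 0.847 (one-sided for 80%)
Upper bound = x̄ + t* · s/√n = 67.8 + 0.847 · 4.2/√72 = 68.22

We are 80% confident that μ ≤ 68.22.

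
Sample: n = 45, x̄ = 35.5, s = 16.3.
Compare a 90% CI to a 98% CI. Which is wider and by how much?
98% CI is wider by 3.57

df = 44
90% CI: t* = 1.680, (31.42, 39.58), width = 2 · t* · s/√n = 8.16
98% CI: t* = 2.414, (29.63, 41.37), width = 2 · t* · s/√n = 11.73

The 98% CI is wider by 11.73 - 8.16 = 3.57.
Higher confidence requires a wider interval.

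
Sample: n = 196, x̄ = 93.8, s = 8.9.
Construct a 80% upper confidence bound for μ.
μ ≤ 94.34

Upper bound (one-sided):
t* = 0.843 (one-sided for 80%)
Upper bound = x̄ + t* · s/√n = 93.8 + 0.843 · 8.9/√196 = 94.34

We are 80% confident that μ ≤ 94.34.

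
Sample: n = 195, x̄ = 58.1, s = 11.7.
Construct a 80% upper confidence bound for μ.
μ ≤ 58.81

Upper bound (one-sided):
t* = 0.843 (one-sided for 80%)
Upper bound = x̄ + t* · s/√n = 58.1 + 0.843 · 11.7/√195 = 58.81

We are 80% confident that μ ≤ 58.81.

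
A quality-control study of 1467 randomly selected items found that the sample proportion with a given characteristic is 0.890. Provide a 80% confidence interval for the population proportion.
(0.880, 0.900)

Proportion CI:
SE = √(p̂(1-p̂)/n) = √(0.890 · 0.110 / 1467) = 0.00817

z* = 1.282
Margin = z* · SE = 1.282 · 0.00817 = 0.0105

CI: 0.890 ± 0.0105 = (0.880, 0.900)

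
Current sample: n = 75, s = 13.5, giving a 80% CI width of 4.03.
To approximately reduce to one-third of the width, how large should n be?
n ≈ 675

CI width ∝ 1/√n
To reduce width by factor 3, need √n to grow by 3 → need 3² = 9 times as many samples.

Current: n = 75, width = 4.03
New: n = 675, width ≈ 1.33

Width reduced by factor of 4.03/1.33 = 3.03.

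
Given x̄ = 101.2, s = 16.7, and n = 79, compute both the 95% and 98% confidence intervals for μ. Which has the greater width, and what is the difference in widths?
98% CI is wider by 1.44

df = 78
95% CI: t* = 1.991, (97.46, 104.94), width = 2 · t* · s/√n = 7.48
98% CI: t* = 2.375, (96.74, 105.66), width = 2 · t* · s/√n = 8.92

The 98% CI is wider by 8.92 - 7.48 = 1.44.
Higher confidence requires a wider interval.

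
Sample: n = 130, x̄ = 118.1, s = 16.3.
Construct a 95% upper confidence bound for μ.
μ ≤ 120.47

Upper bound (one-sided):
t* = 1.657 (one-sided for 95%)
Upper bound = x̄ + t* · s/√n = 118.1 + 1.657 · 16.3/√130 = 120.47

We are 95% confident that μ ≤ 120.47.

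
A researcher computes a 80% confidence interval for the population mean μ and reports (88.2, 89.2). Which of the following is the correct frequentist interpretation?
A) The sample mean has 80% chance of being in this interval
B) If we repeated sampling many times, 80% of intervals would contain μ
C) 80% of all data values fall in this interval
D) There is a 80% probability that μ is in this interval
B

A) Wrong — x̄ is observed and sits in the interval by construction.
B) Correct — this is the frequentist long-run coverage interpretation.
C) Wrong — a CI is about the parameter μ, not individual data values.
D) Wrong — μ is fixed; the randomness lives in the interval, not in μ.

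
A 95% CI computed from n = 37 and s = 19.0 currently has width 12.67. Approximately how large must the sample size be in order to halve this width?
n ≈ 148

CI width ∝ 1/√n
To reduce width by factor 2, need √n to grow by 2 → need 2² = 4 times as many samples.

Current: n = 37, width = 12.67
New: n = 148, width ≈ 6.17

Width reduced by factor of 12.67/6.17 = 2.05.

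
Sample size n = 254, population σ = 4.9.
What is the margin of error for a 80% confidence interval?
Margin of error = 0.39

Margin of error = z* · σ/√n
= 1.282 · 4.9/√254
= 1.282 · 4.9/15.9374
= 0.39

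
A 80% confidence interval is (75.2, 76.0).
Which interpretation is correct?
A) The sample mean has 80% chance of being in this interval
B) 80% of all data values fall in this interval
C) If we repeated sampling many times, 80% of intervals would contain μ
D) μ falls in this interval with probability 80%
C

A) Wrong — x̄ is observed and sits in the interval by construction.
B) Wrong — a CI is about the parameter μ, not individual data values.
C) Correct — this is the frequentist long-run coverage interpretation.
D) Wrong — μ is fixed; the randomness lives in the interval, not in μ.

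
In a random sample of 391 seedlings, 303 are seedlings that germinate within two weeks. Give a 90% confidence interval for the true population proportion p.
(0.740, 0.810)

Proportion CI:
p̂ = 303/391 = 0.77494
SE = √(p̂(1-p̂)/n) = √(0.77494 · 0.22506 / 391) = 0.02112

z* = 1.645
Margin = z* · SE = 1.645 · 0.02112 = 0.0347

CI: 0.77494 ± 0.0347 = (0.740, 0.810)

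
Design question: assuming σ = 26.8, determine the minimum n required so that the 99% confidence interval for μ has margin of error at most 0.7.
n ≥ 9727

For margin E ≤ 0.7:
n ≥ (z* · σ / E)²
n ≥ (2.576 · 26.8 / 0.7)²
n ≥ 9726.69

Minimum n = 9727 (rounding up)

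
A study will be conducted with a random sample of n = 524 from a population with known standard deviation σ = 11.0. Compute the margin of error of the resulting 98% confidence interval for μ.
Margin of error = 1.12

Margin of error = z* · σ/√n
= 2.326 · 11.0/√524
= 2.326 · 11.0/22.8910
= 1.12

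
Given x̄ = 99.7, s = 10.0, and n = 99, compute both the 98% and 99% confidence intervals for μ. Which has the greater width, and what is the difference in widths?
99% CI is wider by 0.53

df = 98
98% CI: t* = 2.365, (97.32, 102.08), width = 2 · t* · s/√n = 4.75
99% CI: t* = 2.627, (97.06, 102.34), width = 2 · t* · s/√n = 5.28

The 99% CI is wider by 5.28 - 4.75 = 0.53.
Higher confidence requires a wider interval.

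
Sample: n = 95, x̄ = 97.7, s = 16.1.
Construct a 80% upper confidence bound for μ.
μ ≤ 99.10

Upper bound (one-sided):
t* = 0.845 (one-sided for 80%)
Upper bound = x̄ + t* · s/√n = 97.7 + 0.845 · 16.1/√95 = 99.10

We are 80% confident that μ ≤ 99.10.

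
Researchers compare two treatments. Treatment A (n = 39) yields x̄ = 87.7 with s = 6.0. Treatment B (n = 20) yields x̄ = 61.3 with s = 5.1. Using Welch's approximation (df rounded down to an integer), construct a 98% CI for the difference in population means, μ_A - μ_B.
(22.80, 30.00)

Difference: x̄₁ - x̄₂ = 26.40
SE = √(s₁²/n₁ + s₂²/n₂) = √(6.0²/39 + 5.1²/20) = 1.4912
df = 44.37 → 44 (Welch–Satterthwaite, rounded down)
t* = 2.414

CI: 26.40 ± 2.414 · 1.4912 = 26.40 ± 3.60 = (22.80, 30.00)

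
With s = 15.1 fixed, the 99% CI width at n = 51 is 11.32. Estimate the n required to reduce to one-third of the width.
n ≈ 459

CI width ∝ 1/√n
To reduce width by factor 3, need √n to grow by 3 → need 3² = 9 times as many samples.

Current: n = 51, width = 11.32
New: n = 459, width ≈ 3.65

Width reduced by factor of 11.32/3.65 = 3.10.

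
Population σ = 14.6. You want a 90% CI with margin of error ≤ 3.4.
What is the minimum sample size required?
n ≥ 50

For margin E ≤ 3.4:
n ≥ (z* · σ / E)²
n ≥ (1.645 · 14.6 / 3.4)²
n ≥ 49.90

Minimum n = 50 (rounding up)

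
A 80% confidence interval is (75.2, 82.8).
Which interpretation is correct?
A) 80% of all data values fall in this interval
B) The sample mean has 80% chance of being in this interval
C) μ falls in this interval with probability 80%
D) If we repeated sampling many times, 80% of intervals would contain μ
D

A) Wrong — a CI is about the parameter μ, not individual data values.
B) Wrong — x̄ is observed and sits in the interval by construction.
C) Wrong — μ is fixed; the randomness lives in the interval, not in μ.
D) Correct — this is the frequentist long-run coverage interpretation.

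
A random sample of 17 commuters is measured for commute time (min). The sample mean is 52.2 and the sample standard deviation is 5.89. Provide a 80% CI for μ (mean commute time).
(50.29, 54.11)

t-interval (σ unknown):
df = n - 1 = 16
t* = 1.337 for 80% confidence

Margin of error = t* · s/√n = 1.337 · 5.89/√17 = 1.91

CI: (50.29, 54.11)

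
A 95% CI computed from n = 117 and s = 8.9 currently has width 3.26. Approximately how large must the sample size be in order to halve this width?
n ≈ 468

CI width ∝ 1/√n
To reduce width by factor 2, need √n to grow by 2 → need 2² = 4 times as many samples.

Current: n = 117, width = 3.26
New: n = 468, width ≈ 1.62

Width reduced by factor of 3.26/1.62 = 2.01.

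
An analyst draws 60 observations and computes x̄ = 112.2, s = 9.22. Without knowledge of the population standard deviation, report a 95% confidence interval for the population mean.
(109.82, 114.58)

t-interval (σ unknown):
df = n - 1 = 59
t* = 2.001 for 95% confidence

Margin of error = t* · s/√n = 2.001 · 9.22/√60 = 2.38

CI: (109.82, 114.58)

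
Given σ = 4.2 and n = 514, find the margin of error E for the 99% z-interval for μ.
Margin of error = 0.48

Margin of error = z* · σ/√n
= 2.576 · 4.2/√514
= 2.576 · 4.2/22.6716
= 0.48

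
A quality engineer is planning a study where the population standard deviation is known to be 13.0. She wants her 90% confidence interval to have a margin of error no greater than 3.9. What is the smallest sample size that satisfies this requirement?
n ≥ 31

For margin E ≤ 3.9:
n ≥ (z* · σ / E)²
n ≥ (1.645 · 13.0 / 3.9)²
n ≥ 30.07

Minimum n = 31 (rounding up)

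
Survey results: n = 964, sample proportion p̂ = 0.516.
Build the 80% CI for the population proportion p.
(0.495, 0.537)

Proportion CI:
SE = √(p̂(1-p̂)/n) = √(0.516 · 0.484 / 964) = 0.01610

z* = 1.282
Margin = z* · SE = 1.282 · 0.01610 = 0.0206

CI: 0.516 ± 0.0206 = (0.495, 0.537)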